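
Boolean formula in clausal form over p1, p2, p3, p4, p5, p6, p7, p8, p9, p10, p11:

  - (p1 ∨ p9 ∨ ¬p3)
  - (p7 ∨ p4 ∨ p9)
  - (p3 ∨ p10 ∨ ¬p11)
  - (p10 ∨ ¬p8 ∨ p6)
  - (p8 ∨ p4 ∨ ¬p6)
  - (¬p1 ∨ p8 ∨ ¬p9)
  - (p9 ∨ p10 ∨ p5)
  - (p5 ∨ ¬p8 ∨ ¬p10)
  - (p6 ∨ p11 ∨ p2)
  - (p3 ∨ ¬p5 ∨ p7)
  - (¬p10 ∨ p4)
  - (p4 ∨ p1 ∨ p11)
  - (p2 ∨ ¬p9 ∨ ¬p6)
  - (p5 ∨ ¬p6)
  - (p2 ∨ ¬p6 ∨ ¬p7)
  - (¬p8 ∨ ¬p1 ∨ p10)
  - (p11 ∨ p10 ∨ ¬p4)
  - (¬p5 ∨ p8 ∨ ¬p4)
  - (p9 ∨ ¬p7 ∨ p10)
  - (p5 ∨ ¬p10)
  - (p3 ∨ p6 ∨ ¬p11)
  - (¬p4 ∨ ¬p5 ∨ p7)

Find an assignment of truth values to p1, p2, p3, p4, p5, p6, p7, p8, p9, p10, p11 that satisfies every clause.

p2 occurs only positively in the remaining clauses — set p2 = True.
Set p1 = True and propagate.
Branch on p3: take p3 = True.
For the remaining variables, p4 = True, p5 = True, p6 = True, p7 = True, p8 = True, p9 = False, p10 = True, p11 = False works.
Every clause has at least one true literal under this assignment.

p1=True, p2=True, p3=True, p4=True, p5=True, p6=True, p7=True, p8=True, p9=False, p10=True, p11=False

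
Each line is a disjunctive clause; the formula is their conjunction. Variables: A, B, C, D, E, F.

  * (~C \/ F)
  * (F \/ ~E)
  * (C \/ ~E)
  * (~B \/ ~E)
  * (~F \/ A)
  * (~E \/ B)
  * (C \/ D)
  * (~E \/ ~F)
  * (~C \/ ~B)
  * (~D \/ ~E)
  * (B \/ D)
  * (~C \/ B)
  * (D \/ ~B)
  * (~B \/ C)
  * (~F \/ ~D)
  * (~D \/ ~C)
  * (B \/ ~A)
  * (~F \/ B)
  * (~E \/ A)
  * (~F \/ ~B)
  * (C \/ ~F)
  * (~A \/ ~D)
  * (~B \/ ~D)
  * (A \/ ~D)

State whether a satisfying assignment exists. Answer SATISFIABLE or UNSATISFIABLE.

B = True:
  propagation gives E=False, C=False; an empty clause results — contradiction.
B = False:
  propagation gives E=False, D=True, C=False, F=False; an empty clause results — contradiction.
Every branch closes, so no satisfying assignment exists.

UNSATISFIABLE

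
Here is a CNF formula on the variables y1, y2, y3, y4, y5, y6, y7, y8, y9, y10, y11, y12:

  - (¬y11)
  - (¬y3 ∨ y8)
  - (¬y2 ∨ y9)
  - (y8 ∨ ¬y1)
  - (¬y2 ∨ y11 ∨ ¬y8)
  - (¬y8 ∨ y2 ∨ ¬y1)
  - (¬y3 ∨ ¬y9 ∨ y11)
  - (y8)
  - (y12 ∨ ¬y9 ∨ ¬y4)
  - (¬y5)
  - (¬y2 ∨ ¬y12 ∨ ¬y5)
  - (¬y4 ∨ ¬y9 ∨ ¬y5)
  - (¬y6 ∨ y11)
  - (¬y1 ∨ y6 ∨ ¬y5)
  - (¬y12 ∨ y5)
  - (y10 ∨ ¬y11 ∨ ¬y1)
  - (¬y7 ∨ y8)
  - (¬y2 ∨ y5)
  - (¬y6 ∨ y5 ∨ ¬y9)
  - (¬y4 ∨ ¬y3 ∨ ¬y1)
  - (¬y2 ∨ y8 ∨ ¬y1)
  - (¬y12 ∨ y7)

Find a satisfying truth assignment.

Unit propagation: (¬y11) forces y11 = False.
The clause (y8) is unit: y8 must be True.
The clause (¬y2) is unit: y2 must be False.
(¬y1) is a unit clause, so y1 = False.
The clause (¬y5) is unit: y5 must be False.
Unit propagation: (¬y6) forces y6 = False.
(¬y12) is a unit clause, so y12 = False.
Pure literal: y3 appears only negated; assign y3 = False.
Pure literal: y9 appears only negated; assign y9 = False.
y4, y7, y10 are now unconstrained; take y4 = True, y7 = True, y10 = True.
Check each clause:
  1. (¬y11) — ¬y11 is true.
  2. (y8 ∨ ¬y3) — y8 is true.
  3. (¬y2 ∨ y9) — ¬y2 is true.
  4. (¬y1 ∨ y8) — y8 is true.
  5. (¬y8 ∨ y11 ∨ ¬y2) — ¬y2 is true.
  6. (y2 ∨ ¬y8 ∨ ¬y1) — ¬y1 is true.
  7. (¬y9 ∨ ¬y3 ∨ y11) — ¬y3 is true.
  8. (y8) — y8 is true.
  9. (y12 ∨ ¬y9 ∨ ¬y4) — ¬y9 is true.
  10. (¬y5) — ¬y5 is true.
  11. (¬y12 ∨ ¬y5 ∨ ¬y2) — ¬y5 is true.
  12. (¬y9 ∨ ¬y4 ∨ ¬y5) — ¬y5 is true.
  13. (¬y6 ∨ y11) — ¬y6 is true.
  14. (y6 ∨ ¬y5 ∨ ¬y1) — ¬y5 is true.
  15. (¬y12 ∨ y5) — ¬y12 is true.
  16. (¬y1 ∨ ¬y11 ∨ y10) — y10 is true.
  17. (¬y7 ∨ y8) — y8 is true.
  18. (y5 ∨ ¬y2) — ¬y2 is true.
  19. (¬y9 ∨ ¬y6 ∨ y5) — ¬y6 is true.
  20. (¬y3 ∨ ¬y4 ∨ ¬y1) — ¬y3 is true.
  21. (y8 ∨ ¬y2 ∨ ¬y1) — y8 is true.
  22. (¬y12 ∨ y7) — ¬y12 is true.

y1=0  y2=0  y3=0  y4=1  y5=0  y6=0  y7=1  y8=1  y9=0  y10=1  y11=0  y12=0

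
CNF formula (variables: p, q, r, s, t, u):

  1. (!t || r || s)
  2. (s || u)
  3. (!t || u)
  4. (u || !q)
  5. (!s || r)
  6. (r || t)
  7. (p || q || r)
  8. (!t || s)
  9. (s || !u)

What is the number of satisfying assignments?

10

Split on s, then r.
  s=T, r=T: p free; 5 ways for (q,t,u) × 2^1 = 10.
  s=T, r=F: a clause becomes empty — 0.
  s=F, r=T: a clause becomes empty — 0.
  s=F, r=F: a clause becomes empty — 0.
Total: 10 + 0 + 0 + 0 = 10.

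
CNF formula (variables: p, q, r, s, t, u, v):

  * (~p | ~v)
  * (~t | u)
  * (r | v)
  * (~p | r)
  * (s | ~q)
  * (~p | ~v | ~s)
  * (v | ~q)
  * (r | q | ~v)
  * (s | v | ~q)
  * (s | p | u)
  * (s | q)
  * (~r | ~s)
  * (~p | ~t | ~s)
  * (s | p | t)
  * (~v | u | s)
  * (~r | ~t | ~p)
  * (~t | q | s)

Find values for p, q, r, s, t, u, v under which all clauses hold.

p=0, q=1, r=0, s=1, t=0, u=0, v=1

Check each clause:
  1. (~v | ~p) — ~p is true.
  2. (u | ~t) — ~t is true.
  3. (v | r) — v is true.
  4. (r | ~p) — ~p is true.
  5. (~q | s) — s is true.
  6. (~s | ~p | ~v) — ~p is true.
  7. (~q | v) — v is true.
  8. (~v | r | q) — q is true.
  9. (s | v | ~q) — s is true.
  10. (s | p | u) — s is true.
  11. (s | q) — q is true.
  12. (~s | ~r) — ~r is true.
  13. (~s | ~t | ~p) — ~t is true.
  14. (p | t | s) — s is true.
  15. (s | ~v | u) — s is true.
  16. (~p | ~r | ~t) — ~t is true.
  17. (q | s | ~t) — q is true.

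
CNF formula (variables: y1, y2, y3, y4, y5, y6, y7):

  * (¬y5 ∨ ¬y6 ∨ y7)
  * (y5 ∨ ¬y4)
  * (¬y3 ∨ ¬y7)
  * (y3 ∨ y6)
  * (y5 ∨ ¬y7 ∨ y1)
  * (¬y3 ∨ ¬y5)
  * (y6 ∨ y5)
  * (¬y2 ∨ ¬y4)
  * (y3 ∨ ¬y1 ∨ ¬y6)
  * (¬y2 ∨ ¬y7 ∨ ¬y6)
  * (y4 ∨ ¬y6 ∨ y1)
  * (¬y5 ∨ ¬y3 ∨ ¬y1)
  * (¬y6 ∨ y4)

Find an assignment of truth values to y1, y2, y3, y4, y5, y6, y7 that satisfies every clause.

y1=False, y2=False, y3=False, y4=True, y5=True, y6=True, y7=True

y2 occurs only negated in the remaining clauses — set y2 = False.
Set y1 = False and propagate.
Branch on y3: take y3 = False.
  then y6 is forced to True.
  then y4 is forced to True.
  then y5 is forced to True.
  then y7 is forced to True.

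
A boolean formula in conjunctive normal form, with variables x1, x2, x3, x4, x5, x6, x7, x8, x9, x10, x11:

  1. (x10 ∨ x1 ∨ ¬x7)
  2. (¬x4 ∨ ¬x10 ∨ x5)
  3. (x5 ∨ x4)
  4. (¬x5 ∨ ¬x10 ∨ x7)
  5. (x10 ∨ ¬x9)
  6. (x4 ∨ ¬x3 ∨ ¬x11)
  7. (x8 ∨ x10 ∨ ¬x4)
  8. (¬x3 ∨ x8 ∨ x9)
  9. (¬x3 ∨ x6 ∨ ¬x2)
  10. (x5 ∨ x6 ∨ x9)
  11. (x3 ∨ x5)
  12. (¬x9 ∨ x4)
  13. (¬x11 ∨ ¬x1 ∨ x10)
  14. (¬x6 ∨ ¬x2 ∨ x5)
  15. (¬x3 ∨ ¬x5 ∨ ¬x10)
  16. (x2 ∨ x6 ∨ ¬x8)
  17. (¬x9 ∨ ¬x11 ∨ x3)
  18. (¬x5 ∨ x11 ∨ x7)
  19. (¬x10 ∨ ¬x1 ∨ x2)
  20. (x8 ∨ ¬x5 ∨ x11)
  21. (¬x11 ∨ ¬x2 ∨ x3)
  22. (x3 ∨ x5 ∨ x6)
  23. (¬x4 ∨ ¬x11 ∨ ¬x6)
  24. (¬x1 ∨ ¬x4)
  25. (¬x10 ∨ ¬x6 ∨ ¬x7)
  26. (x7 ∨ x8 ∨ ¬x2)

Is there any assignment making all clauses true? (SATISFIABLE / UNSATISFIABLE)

SATISFIABLE

Set x1 = False and propagate.
For the remaining variables, x2 = True, x3 = False, x4 = False, x5 = True, x6 = False, x7 = True, x8 = True, x9 = False, x10 = True, x11 = False works.
Every clause has at least one true literal under this assignment.
So x1=F, x2=T, x3=F, x4=F, x5=T, x6=F, x7=T, x8=T, x9=F, x10=T, x11=F is a satisfying assignment.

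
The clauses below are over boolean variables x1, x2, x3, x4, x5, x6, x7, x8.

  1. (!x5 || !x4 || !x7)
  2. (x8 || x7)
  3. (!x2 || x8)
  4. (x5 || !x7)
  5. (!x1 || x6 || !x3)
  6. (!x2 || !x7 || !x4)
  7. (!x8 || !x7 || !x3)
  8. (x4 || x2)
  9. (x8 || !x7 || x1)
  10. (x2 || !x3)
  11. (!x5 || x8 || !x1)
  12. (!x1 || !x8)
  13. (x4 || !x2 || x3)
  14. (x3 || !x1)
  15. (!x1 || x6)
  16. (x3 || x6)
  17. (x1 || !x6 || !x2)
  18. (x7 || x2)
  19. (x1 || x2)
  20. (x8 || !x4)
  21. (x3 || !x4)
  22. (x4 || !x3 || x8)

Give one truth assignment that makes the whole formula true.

Try x1 = False.
  then x2 is forced to True.
  then x8 is forced to True.
  then x6 is forced to False.
  then x3 is forced to True.
  then x7 is forced to False.
x4, x5 are now unconstrained; take x4 = True, x5 = False.

x1=0, x2=1, x3=1, x4=1, x5=0, x6=0, x7=0, x8=1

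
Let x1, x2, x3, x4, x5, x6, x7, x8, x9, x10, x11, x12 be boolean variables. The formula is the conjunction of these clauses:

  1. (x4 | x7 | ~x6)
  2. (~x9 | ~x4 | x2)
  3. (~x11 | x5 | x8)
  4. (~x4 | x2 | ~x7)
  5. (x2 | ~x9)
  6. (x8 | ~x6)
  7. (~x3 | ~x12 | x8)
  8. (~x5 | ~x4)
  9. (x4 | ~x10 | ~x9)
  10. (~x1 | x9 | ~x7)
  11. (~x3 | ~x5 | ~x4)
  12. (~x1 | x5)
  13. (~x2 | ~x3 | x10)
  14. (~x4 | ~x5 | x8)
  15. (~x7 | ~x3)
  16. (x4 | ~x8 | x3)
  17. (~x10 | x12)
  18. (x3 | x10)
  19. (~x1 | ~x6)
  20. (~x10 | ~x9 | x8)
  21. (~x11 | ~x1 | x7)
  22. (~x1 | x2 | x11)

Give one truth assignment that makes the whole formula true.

x1=False, x2=True, x3=False, x4=True, x5=False, x6=False, x7=False, x8=True, x9=False, x10=True, x11=True, x12=True

Pure literal: x1 appears only negated; assign x1 = False.
x6 occurs only negated in the remaining clauses — set x6 = False.
Set x2 = True and propagate.
Try x3 = False.
  then x10 is forced to True.
  then x12 is forced to True.
The remaining clauses are satisfied by x4 = True, x5 = False, x7 = False, x8 = True, x9 = False, x11 = True.
Check each clause:
  1. (x7 | ~x6 | x4) — ~x6 is true.
  2. (~x4 | x2 | ~x9) — x2 is true.
  3. (~x11 | x8 | x5) — x8 is true.
  4. (~x7 | x2 | ~x4) — ~x7 is true.
  5. (~x9 | x2) — x2 is true.
  6. (~x6 | x8) — x8 is true.
  7. (x8 | ~x12 | ~x3) — x8 is true.
  8. (~x4 | ~x5) — ~x5 is true.
  9. (~x9 | x4 | ~x10) — x4 is true.
  10. (~x7 | ~x1 | x9) — ~x7 is true.
  11. (~x3 | ~x5 | ~x4) — ~x5 is true.
  12. (~x1 | x5) — ~x1 is true.
  13. (x10 | ~x2 | ~x3) — x10 is true.
  14. (x8 | ~x5 | ~x4) — x8 is true.
  15. (~x3 | ~x7) — ~x7 is true.
  16. (~x8 | x4 | x3) — x4 is true.
  17. (x12 | ~x10) — x12 is true.
  18. (x3 | x10) — x10 is true.
  19. (~x1 | ~x6) — ~x6 is true.
  20. (x8 | ~x10 | ~x9) — x8 is true.
  21. (~x11 | ~x1 | x7) — ~x1 is true.
  22. (x2 | ~x1 | x11) — x2 is true.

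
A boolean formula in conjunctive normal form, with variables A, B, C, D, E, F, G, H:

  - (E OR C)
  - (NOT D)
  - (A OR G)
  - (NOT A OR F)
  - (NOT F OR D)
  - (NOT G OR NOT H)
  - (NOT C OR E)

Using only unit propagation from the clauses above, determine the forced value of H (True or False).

False

(NOT D) stands alone — D = False.
In (NOT F OR D), D is now false; NOT F must hold, so F = False.
(F OR NOT A): since F = False, the clause reduces to (NOT A). A = False.
(A OR G) with A = False leaves only G, so G = True.
(NOT H OR NOT G) with G = True leaves only NOT H, so H = False.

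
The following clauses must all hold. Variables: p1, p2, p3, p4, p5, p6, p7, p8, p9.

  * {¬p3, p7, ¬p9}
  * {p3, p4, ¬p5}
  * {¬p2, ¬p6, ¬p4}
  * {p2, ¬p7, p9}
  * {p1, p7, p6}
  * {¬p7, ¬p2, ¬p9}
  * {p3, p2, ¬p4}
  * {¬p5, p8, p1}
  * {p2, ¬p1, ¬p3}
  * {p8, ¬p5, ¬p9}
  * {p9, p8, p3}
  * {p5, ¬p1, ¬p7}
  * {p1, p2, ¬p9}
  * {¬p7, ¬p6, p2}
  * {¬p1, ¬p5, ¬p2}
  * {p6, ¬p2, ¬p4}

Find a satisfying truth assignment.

Try p1 = True.
Branch on p2: take p2 = True.
  then p5 is forced to False.
  then p7 is forced to False.
The remaining clauses are satisfied by p3 = False, p4 = False, p6 = True, p8 = False, p9 = True.

p1=True, p2=True, p3=False, p4=False, p5=False, p6=True, p7=False, p8=False, p9=True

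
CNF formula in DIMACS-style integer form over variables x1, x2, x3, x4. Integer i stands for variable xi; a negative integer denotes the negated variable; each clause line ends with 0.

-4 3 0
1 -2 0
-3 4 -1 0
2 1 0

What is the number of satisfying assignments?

Satisfying assignments:
  x1=1 x2=0 x3=0 x4=0
  x1=1 x2=0 x3=1 x4=1
  x1=1 x2=1 x3=0 x4=0
  x1=1 x2=1 x3=1 x4=1
That's 4 in total.

4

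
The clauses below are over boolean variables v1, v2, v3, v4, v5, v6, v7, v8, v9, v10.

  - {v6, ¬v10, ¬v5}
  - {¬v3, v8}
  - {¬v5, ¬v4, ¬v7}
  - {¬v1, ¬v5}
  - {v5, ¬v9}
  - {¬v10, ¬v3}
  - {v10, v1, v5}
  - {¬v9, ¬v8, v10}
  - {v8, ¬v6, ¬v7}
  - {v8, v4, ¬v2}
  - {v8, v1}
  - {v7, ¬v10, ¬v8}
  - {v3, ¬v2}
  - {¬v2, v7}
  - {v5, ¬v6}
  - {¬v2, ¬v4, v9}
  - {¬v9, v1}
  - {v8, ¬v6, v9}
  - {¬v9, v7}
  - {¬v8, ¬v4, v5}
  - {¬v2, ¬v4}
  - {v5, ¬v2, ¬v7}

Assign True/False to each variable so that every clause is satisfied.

v2 occurs only negated in the remaining clauses — set v2 = False.
Branch on v1: take v1 = False.
  then v8 is forced to True.
  then v9 is forced to False.
Try v3 = True.
  then v10 is forced to False.
  then v5 is forced to True.
For the remaining variables, v4 = False, v6 = True, v7 = True works.

v1=F, v2=F, v3=T, v4=F, v5=T, v6=T, v7=T, v8=T, v9=F, v10=F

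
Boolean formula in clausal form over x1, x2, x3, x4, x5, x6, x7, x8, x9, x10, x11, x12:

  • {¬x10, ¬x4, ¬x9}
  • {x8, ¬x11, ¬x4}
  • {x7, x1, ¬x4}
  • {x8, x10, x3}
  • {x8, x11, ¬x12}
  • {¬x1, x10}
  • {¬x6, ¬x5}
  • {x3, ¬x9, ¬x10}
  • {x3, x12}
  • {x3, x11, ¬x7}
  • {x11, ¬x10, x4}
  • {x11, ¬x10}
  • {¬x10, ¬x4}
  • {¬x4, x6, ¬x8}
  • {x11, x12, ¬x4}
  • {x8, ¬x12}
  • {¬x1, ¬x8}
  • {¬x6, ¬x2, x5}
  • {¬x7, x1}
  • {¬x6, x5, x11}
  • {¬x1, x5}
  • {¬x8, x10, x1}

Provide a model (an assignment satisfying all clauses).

x3 occurs only positively in the remaining clauses — set x3 = True.
Branch on x1: take x1 = False.
  then x7 is forced to False.
  then x4 is forced to False.
For the remaining variables, x2 = True, x5 = False, x6 = False, x8 = False, x9 = True, x10 = True, x11 = True, x12 = False works.
Every clause has at least one true literal under this assignment.
Check each clause:
  1. {¬x10, ¬x4, ¬x9} — ¬x4 is true.
  2. {¬x4, ¬x11, x8} — ¬x4 is true.
  3. {x1, x7, ¬x4} — ¬x4 is true.
  4. {x3, x10, x8} — x10 is true.
  5. {x8, ¬x12, x11} — x11 is true.
  6. {x10, ¬x1} — x10 is true.
  7. {¬x5, ¬x6} — ¬x6 is true.
  8. {¬x10, x3, ¬x9} — x3 is true.
  9. {x3, x12} — x3 is true.
  10. {¬x7, x11, x3} — x11 is true.
  11. {x4, ¬x10, x11} — x11 is true.
  12. {¬x10, x11} — x11 is true.
  13. {¬x4, ¬x10} — ¬x4 is true.
  14. {¬x8, ¬x4, x6} — ¬x8 is true.
  15. {x11, x12, ¬x4} — x11 is true.
  16. {¬x12, x8} — ¬x12 is true.
  17. {¬x1, ¬x8} — ¬x8 is true.
  18. {¬x2, x5, ¬x6} — ¬x6 is true.
  19. {x1, ¬x7} — ¬x7 is true.
  20. {¬x6, x5, x11} — ¬x6 is true.
  21. {x5, ¬x1} — ¬x1 is true.
  22. {¬x8, x1, x10} — ¬x8 is true.

x1=False, x2=True, x3=True, x4=False, x5=False, x6=False, x7=False, x8=False, x9=True, x10=True, x11=True, x12=False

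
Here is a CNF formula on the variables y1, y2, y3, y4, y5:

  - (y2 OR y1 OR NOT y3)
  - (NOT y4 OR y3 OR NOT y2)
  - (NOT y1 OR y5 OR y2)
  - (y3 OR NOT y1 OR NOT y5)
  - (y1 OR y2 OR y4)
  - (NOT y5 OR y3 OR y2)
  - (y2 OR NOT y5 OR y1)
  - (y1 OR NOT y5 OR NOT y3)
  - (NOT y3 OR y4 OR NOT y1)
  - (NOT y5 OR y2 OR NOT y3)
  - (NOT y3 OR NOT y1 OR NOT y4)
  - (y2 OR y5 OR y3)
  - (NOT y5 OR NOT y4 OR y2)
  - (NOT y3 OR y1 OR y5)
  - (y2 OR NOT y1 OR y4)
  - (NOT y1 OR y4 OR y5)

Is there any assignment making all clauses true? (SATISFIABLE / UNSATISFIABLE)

SATISFIABLE

Branch on y1: take y1 = False.
The remaining clauses are satisfied by y2 = True, y3 = False, y4 = False, y5 = False.
Every clause has at least one true literal under this assignment.
So y1 = F, y2 = T, y3 = F, y4 = F, y5 = F is a satisfying assignment.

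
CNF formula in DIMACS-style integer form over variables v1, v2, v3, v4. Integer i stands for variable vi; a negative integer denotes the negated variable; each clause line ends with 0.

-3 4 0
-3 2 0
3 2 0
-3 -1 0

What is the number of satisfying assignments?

Satisfying assignments:
  v1=F v2=T v3=F v4=F
  v1=F v2=T v3=F v4=T
  v1=F v2=T v3=T v4=T
  v1=T v2=T v3=F v4=F
  v1=T v2=T v3=F v4=T
That's 5 in total.

5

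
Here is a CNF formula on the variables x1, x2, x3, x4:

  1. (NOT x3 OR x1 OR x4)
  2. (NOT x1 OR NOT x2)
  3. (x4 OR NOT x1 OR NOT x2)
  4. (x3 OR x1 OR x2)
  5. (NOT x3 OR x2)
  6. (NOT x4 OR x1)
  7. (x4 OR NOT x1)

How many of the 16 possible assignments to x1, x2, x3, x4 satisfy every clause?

Satisfying assignments:
  x1=F x2=T x3=F x4=F
  x1=T x2=F x3=F x4=T
Count: 2.

2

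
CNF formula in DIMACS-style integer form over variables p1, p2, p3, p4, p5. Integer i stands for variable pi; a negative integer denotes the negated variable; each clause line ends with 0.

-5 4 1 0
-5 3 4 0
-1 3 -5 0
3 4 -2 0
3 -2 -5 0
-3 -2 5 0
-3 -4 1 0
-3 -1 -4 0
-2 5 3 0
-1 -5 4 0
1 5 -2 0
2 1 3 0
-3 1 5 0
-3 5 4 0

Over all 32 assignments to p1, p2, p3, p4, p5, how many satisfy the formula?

2

The models are:
  p1=1 p2=0 p3=0 p4=0 p5=0
  p1=1 p2=0 p3=0 p4=1 p5=0
Count: 2.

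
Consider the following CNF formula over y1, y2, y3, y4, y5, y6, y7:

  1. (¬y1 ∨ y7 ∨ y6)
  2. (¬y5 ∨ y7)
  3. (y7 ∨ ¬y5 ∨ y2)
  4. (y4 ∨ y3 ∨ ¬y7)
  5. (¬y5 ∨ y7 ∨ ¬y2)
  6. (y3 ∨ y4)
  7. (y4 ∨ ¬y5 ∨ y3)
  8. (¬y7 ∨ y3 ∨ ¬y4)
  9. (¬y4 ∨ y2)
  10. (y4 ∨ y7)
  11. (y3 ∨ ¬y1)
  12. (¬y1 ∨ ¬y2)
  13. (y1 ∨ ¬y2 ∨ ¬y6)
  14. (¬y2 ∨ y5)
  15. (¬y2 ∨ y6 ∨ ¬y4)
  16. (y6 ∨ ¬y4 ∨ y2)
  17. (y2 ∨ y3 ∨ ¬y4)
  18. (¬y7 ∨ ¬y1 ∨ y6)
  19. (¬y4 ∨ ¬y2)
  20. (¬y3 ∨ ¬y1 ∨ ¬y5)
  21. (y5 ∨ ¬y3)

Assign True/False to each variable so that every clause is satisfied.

Try y1 = False.
Try y2 = False.
  then y4 is forced to False.
  then y3 is forced to True.
  then y7 is forced to True.
  then y5 is forced to True.
y6 is now unconstrained; take y6 = True.

y1=F, y2=F, y3=T, y4=F, y5=T, y6=T, y7=T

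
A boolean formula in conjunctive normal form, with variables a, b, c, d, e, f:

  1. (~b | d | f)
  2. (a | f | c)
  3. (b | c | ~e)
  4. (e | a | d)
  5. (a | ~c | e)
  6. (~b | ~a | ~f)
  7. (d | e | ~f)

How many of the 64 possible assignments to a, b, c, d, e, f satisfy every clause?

25

Split on a, then e.
  a=T, e=T: 6 of the 16 assignments to (b,c,d,f) work.
  a=T, e=F: c free; 4 ways for (b,d,f) × 2^1 = 8.
  a=F, e=T: 9 of the 16 assignments to (b,c,d,f) work.
  a=F, e=F: remaining (b,c,d,f) ∈ {(F,F,T,T); (T,F,T,T)} — 2.
Total: 6 + 8 + 9 + 2 = 25.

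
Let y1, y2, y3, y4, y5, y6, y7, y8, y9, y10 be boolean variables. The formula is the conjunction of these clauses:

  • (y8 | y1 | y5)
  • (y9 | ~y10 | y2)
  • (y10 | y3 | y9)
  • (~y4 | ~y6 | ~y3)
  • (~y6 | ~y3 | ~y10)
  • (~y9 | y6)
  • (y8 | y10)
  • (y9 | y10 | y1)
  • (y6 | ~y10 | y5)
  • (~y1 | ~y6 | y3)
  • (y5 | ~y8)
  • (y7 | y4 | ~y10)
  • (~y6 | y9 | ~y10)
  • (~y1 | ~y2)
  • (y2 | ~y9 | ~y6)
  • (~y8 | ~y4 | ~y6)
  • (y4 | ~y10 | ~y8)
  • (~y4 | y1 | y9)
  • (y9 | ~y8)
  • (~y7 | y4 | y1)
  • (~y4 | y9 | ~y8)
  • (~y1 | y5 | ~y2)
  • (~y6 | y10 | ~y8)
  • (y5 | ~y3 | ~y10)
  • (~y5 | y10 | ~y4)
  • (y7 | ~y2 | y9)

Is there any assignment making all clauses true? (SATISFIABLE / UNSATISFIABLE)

SATISFIABLE

Try y1 = False.
Try y2 = True.
Try y3 = False.
The remaining clauses are satisfied by y4 = True, y5 = True, y6 = True, y7 = False, y8 = False, y9 = True, y10 = True.
So y1 = F, y2 = T, y3 = F, y4 = T, y5 = T, y6 = T, y7 = F, y8 = F, y9 = T, y10 = T is a satisfying assignment.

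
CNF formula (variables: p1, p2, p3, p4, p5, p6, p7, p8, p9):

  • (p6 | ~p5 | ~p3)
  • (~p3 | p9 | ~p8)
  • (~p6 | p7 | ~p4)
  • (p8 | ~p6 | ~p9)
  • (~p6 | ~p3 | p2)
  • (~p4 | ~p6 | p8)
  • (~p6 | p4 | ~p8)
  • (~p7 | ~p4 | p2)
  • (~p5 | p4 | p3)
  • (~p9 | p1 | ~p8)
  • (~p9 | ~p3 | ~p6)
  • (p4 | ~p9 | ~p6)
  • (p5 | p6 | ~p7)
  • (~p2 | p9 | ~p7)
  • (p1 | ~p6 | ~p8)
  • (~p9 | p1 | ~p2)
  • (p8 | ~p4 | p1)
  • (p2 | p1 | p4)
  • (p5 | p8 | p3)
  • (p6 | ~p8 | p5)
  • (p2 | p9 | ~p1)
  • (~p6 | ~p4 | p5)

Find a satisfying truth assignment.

Branch on p1: take p1 = True.
Branch on p2: take p2 = False.
  then p9 is forced to True.
Set p3 = False and propagate.
For the remaining variables, p4 = True, p5 = True, p6 = False, p7 = False, p8 = False works.

p1 = True  p2 = False  p3 = False  p4 = True  p5 = True  p6 = False  p7 = False  p8 = False  p9 = True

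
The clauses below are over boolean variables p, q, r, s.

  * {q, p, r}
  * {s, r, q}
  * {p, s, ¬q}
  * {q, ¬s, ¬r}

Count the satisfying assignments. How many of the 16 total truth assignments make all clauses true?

Split on q, then r.
  q=1, r=1: remaining (p,s) ∈ {(0,1); (1,0); (1,1)} — 3.
  q=1, r=0: remaining (p,s) ∈ {(0,1); (1,0); (1,1)} — 3.
  q=0, r=1: remaining (p,s) ∈ {(0,0); (1,0)} — 2.
  q=0, r=0: remaining (p,s) ∈ {(1,1)} — 1.
Total: 3 + 3 + 2 + 1 = 9.

9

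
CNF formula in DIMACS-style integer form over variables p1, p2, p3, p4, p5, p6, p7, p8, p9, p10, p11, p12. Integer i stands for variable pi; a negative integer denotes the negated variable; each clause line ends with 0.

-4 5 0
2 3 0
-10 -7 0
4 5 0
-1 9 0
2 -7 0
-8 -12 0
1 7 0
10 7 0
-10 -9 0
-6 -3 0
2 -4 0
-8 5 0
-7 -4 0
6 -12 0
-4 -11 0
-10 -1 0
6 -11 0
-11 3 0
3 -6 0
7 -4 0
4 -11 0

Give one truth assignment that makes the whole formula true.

p1 = False, p2 = True, p3 = False, p4 = False, p5 = True, p6 = False, p7 = True, p8 = False, p9 = False, p10 = False, p11 = False, p12 = False

p2 occurs only positively in the remaining clauses — set p2 = True.
p5 occurs only positively in the remaining clauses — set p5 = True.
Set p1 = False and propagate.
  then p7 is forced to True.
  then p10 is forced to False.
  then p4 is forced to False.
  then p11 is forced to False.
Try p3 = False.
  then p6 is forced to False.
  then p12 is forced to False.
p8, p9 are now unconstrained; take p8 = False, p9 = False.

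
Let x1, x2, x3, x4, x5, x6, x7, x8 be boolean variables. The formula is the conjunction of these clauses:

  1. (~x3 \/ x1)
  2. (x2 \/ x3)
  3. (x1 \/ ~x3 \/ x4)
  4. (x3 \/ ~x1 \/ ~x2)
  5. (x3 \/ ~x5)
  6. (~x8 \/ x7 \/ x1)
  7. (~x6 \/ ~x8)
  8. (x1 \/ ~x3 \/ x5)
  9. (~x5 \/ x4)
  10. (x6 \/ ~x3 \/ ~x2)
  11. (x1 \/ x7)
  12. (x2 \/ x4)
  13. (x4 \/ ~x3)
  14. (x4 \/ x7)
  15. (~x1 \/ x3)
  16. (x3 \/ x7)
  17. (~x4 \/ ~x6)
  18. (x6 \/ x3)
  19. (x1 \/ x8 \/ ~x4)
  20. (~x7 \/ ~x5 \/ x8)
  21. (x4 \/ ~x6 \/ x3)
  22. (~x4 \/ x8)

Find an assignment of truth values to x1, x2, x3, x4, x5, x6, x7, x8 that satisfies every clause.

x1=T, x2=F, x3=T, x4=T, x5=F, x6=F, x7=F, x8=T

Check each clause:
  1. (~x3 \/ x1) — x1 is true.
  2. (x3 \/ x2) — x3 is true.
  3. (x1 \/ x4 \/ ~x3) — x1 is true.
  4. (~x1 \/ x3 \/ ~x2) — x3 is true.
  5. (~x5 \/ x3) — x3 is true.
  6. (~x8 \/ x7 \/ x1) — x1 is true.
  7. (~x8 \/ ~x6) — ~x6 is true.
  8. (~x3 \/ x1 \/ x5) — x1 is true.
  9. (x4 \/ ~x5) — ~x5 is true.
  10. (~x2 \/ ~x3 \/ x6) — ~x2 is true.
  11. (x1 \/ x7) — x1 is true.
  12. (x4 \/ x2) — x4 is true.
  13. (x4 \/ ~x3) — x4 is true.
  14. (x4 \/ x7) — x4 is true.
  15. (x3 \/ ~x1) — x3 is true.
  16. (x7 \/ x3) — x3 is true.
  17. (~x6 \/ ~x4) — ~x6 is true.
  18. (x6 \/ x3) — x3 is true.
  19. (~x4 \/ x1 \/ x8) — x8 is true.
  20. (~x5 \/ ~x7 \/ x8) — x8 is true.
  21. (x3 \/ x4 \/ ~x6) — ~x6 is true.
  22. (x8 \/ ~x4) — x8 is true.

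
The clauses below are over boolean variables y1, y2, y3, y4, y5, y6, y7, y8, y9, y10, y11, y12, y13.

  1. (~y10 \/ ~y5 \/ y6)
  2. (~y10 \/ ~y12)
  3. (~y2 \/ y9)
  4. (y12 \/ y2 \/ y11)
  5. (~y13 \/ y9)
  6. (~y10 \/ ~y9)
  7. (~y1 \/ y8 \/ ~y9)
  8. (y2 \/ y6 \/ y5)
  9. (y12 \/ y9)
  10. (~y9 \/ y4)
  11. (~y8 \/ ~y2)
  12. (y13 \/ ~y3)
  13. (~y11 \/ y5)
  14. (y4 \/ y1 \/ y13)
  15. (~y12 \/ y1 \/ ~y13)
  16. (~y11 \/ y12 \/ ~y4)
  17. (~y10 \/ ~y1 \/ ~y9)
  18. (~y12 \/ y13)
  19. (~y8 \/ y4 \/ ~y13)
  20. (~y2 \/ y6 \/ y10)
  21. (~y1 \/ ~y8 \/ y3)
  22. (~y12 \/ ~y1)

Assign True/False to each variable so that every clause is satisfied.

y6 occurs only positively in the remaining clauses — set y6 = True.
Set y1 = False and propagate.
Set y2 = True and propagate.
  then y9 is forced to True.
  then y10 is forced to False.
  then y4 is forced to True.
  then y8 is forced to False.
Branch on y3: take y3 = True.
  then y13 is forced to True.
  then y12 is forced to False.
  then y11 is forced to False.
y5, y7 are now unconstrained; take y5 = False, y7 = True.
Every clause has at least one true literal under this assignment.

y1=False, y2=True, y3=True, y4=True, y5=False, y6=True, y7=True, y8=False, y9=True, y10=False, y11=False, y12=False, y13=True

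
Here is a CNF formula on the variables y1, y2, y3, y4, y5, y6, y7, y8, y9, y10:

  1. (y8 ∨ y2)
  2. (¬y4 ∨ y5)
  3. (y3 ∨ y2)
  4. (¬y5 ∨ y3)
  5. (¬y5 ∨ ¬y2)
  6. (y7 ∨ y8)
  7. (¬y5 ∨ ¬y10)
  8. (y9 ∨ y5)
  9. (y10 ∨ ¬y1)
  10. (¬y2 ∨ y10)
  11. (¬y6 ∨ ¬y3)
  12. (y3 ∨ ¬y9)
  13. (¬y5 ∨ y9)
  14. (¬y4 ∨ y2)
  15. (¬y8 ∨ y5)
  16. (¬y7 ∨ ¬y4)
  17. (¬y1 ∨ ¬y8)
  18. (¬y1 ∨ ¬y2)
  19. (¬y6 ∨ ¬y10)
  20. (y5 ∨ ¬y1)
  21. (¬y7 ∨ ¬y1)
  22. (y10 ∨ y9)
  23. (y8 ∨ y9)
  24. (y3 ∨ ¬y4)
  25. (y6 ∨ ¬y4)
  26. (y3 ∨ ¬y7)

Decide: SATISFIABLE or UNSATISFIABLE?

y1 occurs only negated in the remaining clauses — set y1 = False.
y4 occurs only negated in the remaining clauses — set y4 = False.
Set y2 = False and propagate.
  then y8 is forced to True.
  then y3 is forced to True.
  then y6 is forced to False.
  then y5 is forced to True.
  then y10 is forced to False.
  then y9 is forced to True.
y7 is now unconstrained; take y7 = True.
So y1 = False, y2 = False, y3 = True, y4 = False, y5 = True, y6 = False, y7 = True, y8 = True, y9 = True, y10 = False is a satisfying assignment.

SATISFIABLE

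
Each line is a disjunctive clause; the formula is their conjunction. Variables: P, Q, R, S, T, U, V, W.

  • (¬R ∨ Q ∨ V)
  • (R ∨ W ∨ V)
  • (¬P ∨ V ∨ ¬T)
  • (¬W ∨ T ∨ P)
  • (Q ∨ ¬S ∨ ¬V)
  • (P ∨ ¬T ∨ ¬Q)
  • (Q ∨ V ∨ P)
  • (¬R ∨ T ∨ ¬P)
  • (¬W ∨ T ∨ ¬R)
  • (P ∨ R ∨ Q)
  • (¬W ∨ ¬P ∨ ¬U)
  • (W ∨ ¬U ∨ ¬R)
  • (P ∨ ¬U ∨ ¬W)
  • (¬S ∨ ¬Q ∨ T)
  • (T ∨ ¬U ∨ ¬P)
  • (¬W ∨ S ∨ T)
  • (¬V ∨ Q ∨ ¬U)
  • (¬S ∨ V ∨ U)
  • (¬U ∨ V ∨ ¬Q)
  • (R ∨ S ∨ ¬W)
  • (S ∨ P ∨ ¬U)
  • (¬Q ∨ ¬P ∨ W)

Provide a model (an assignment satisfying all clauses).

P = F, Q = T, R = T, S = F, T = F, U = F, V = F, W = F

Set P = False and propagate.
Branch on Q: take Q = True.
  then T is forced to False.
  then W is forced to False.
  then S is forced to False.
  then U is forced to False.
The remaining clauses are satisfied by R = True, V = False.
Every clause has at least one true literal under this assignment.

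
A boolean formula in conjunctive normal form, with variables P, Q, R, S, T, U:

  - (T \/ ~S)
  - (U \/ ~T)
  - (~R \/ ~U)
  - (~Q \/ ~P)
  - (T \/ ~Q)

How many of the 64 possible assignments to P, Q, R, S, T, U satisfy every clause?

12

Case analysis on T and Q:
  T=1, Q=1: remaining (P,R,S,U) ∈ {(0,0,0,1); (0,0,1,1)} — 2.
  T=1, Q=0: remaining (P,R,S,U) ∈ {(0,0,0,1); (0,0,1,1); (1,0,0,1); (1,0,1,1)} — 4.
  T=0, Q=1: a clause becomes empty — 0.
  T=0, Q=0: P free; 3 ways for (R,S,U) × 2^1 = 6.
Total: 2 + 4 + 0 + 6 = 12.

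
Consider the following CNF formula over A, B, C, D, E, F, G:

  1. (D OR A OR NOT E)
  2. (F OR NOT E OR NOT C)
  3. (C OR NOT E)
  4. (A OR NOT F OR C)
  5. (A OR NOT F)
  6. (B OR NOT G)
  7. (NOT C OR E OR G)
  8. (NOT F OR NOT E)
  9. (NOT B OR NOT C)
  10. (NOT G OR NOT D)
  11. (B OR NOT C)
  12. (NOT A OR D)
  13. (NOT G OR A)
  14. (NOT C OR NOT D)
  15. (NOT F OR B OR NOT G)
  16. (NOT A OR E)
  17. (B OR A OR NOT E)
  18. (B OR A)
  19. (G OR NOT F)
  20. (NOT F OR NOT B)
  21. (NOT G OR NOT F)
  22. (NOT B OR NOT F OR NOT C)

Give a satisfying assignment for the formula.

Set A = False and propagate.
  then F is forced to False.
  then G is forced to False.
  then B is forced to True.
  then C is forced to False.
  then E is forced to False.
D is now unconstrained; take D = True.
Every clause has at least one true literal under this assignment.

A = False, B = True, C = False, D = True, E = False, F = False, G = False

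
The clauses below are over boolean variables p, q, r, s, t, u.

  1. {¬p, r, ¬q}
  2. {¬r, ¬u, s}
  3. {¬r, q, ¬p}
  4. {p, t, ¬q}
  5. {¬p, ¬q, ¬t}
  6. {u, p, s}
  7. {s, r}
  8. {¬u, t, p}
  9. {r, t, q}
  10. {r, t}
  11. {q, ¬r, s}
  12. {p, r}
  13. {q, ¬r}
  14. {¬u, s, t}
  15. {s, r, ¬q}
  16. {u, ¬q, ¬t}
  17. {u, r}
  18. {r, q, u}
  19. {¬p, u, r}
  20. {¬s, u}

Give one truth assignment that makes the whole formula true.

Set p = False and propagate.
  then r is forced to True.
  then q is forced to True.
  then t is forced to True.
  then u is forced to True.
  then s is forced to True.
Check each clause:
  1. {¬p, ¬q, r} — r is true.
  2. {¬r, s, ¬u} — s is true.
  3. {q, ¬r, ¬p} — q is true.
  4. {¬q, t, p} — t is true.
  5. {¬q, ¬p, ¬t} — ¬p is true.
  6. {s, u, p} — s is true.
  7. {r, s} — r is true.
  8. {¬u, t, p} — t is true.
  9. {t, q, r} — q is true.
  10. {t, r} — r is true.
  11. {s, q, ¬r} — q is true.
  12. {r, p} — r is true.
  13. {q, ¬r} — q is true.
  14. {t, ¬u, s} — s is true.
  15. {r, ¬q, s} — r is true.
  16. {u, ¬q, ¬t} — u is true.
  17. {u, r} — r is true.
  18. {r, u, q} — q is true.
  19. {¬p, u, r} — r is true.
  20. {¬s, u} — u is true.

p=0, q=1, r=1, s=1, t=1, u=1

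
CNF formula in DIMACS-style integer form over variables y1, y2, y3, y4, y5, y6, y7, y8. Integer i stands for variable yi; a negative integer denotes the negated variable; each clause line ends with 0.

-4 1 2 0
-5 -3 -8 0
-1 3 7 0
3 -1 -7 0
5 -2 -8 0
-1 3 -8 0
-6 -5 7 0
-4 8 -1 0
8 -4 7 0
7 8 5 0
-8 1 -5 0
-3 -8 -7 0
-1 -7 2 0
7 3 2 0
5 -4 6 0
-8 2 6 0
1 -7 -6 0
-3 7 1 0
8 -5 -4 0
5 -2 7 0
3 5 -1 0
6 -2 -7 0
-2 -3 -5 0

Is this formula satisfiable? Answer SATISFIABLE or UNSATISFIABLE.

Pure literal: y4 appears only negated; assign y4 = False.
Branch on y1: take y1 = False.
Branch on y2: take y2 = False.
The remaining clauses are satisfied by y3 = True, y5 = True, y6 = False, y7 = True, y8 = False.
Every clause has at least one true literal under this assignment.
So y1=False  y2=False  y3=True  y4=False  y5=True  y6=False  y7=True  y8=False is a satisfying assignment.

SATISFIABLE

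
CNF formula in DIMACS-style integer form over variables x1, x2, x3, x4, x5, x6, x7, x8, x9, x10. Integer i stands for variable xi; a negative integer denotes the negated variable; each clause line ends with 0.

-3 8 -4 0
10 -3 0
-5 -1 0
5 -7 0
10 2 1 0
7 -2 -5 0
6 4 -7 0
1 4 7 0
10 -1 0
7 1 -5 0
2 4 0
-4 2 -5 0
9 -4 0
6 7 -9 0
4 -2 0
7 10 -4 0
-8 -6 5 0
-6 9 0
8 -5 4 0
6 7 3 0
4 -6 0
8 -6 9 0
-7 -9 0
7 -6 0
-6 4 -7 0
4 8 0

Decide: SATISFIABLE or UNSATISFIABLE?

UNSATISFIABLE

x4 = True:
  propagation gives x9=True, x7=False, x6=True; an empty clause results — contradiction.
x4 = False:
  propagation gives x2=True; an empty clause results — contradiction.
Every branch closes, so no satisfying assignment exists.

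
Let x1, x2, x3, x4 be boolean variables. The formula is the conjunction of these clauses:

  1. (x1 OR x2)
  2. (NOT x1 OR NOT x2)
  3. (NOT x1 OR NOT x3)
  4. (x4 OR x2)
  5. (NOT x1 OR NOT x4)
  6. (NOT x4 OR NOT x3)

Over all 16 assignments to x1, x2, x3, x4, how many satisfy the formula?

3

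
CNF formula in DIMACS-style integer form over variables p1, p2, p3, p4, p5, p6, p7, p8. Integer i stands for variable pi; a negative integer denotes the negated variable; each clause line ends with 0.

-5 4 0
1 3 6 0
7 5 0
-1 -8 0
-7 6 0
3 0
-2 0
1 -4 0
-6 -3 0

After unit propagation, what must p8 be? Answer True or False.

False

Unit clause (p3) sets p3 = True.
(~p2) is a unit clause: p2 = False.
(~p3 \/ ~p6) with p3 = True leaves only ~p6, so p6 = False.
(p6 \/ ~p7) with p6 = False leaves only ~p7, so p7 = False.
From (p7 \/ p5) and p7 = False: p5 = True.
(p4 \/ ~p5) with p5 = True leaves only p4, so p4 = True.
(p1 \/ ~p4): since p4 = True, the clause reduces to (p1). p1 = True.
(~p1 \/ ~p8): since p1 = True, the clause reduces to (~p8). p8 = False.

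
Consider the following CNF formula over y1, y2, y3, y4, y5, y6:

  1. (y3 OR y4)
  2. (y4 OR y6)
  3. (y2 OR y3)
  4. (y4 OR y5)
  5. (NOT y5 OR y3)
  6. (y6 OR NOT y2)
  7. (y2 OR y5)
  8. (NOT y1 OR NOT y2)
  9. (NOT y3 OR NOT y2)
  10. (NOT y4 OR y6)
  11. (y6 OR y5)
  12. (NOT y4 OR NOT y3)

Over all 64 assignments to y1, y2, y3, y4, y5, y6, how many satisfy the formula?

3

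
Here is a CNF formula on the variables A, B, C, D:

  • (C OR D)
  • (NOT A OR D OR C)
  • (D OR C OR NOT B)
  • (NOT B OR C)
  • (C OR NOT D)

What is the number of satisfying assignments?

Split on C, then D.
  C=1, D=1: remaining (A,B) ∈ {(0,0); (0,1); (1,0); (1,1)} — 4.
  C=1, D=0: remaining (A,B) ∈ {(0,0); (0,1); (1,0); (1,1)} — 4.
  C=0, D=1: a clause becomes empty — 0.
  C=0, D=0: a clause becomes empty — 0.
Total: 4 + 4 + 0 + 0 = 8.

8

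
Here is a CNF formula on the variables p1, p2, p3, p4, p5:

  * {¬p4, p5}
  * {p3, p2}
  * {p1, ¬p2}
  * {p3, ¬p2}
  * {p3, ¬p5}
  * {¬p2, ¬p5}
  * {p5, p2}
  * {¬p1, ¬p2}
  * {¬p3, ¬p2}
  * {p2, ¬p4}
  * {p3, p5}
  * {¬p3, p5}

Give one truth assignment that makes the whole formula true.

p4 occurs only negated in the remaining clauses — set p4 = False.
Try p1 = True.
  then p2 is forced to False.
  then p3 is forced to True.
  then p5 is forced to True.

p1 = T  p2 = F  p3 = T  p4 = F  p5 = T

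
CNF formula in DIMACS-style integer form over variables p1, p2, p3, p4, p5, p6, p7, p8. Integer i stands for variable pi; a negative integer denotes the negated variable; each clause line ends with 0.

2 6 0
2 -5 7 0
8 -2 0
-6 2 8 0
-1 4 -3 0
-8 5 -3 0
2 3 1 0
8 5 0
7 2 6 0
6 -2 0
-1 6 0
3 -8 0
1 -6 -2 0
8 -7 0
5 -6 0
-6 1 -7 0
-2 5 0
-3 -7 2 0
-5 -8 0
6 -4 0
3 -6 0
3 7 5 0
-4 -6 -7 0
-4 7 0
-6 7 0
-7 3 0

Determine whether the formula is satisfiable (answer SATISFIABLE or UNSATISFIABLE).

p6 = True:
  propagation gives p5=True, p8=False, p2=False; an empty clause results — contradiction.
p6 = False:
  propagation gives p2=True; an empty clause results — contradiction.
Every branch closes, so no satisfying assignment exists.

UNSATISFIABLE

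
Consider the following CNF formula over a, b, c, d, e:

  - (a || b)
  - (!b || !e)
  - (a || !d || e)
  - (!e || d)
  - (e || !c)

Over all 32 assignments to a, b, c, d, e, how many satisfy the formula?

7

Case analysis on e and a:
  e=1, a=1: remaining (b,c,d) ∈ {(0,0,1); (0,1,1)} — 2.
  e=1, a=0: a clause becomes empty — 0.
  e=0, a=1: remaining (b,c,d) ∈ {(0,0,0); (0,0,1); (1,0,0); (1,0,1)} — 4.
  e=0, a=0: remaining (b,c,d) ∈ {(1,0,0)} — 1.
Total: 2 + 0 + 4 + 1 = 7.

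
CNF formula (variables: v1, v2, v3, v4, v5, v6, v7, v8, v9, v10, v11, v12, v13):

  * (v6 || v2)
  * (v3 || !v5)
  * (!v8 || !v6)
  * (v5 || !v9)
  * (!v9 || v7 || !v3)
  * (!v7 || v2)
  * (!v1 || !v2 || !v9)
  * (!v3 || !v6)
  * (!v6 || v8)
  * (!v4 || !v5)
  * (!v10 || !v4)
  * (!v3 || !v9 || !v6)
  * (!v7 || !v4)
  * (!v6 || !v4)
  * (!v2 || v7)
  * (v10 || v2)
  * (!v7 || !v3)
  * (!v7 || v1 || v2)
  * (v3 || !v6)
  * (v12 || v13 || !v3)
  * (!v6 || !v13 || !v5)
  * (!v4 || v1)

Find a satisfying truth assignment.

v1 = 0  v2 = 1  v3 = 0  v4 = 0  v5 = 0  v6 = 0  v7 = 1  v8 = 0  v9 = 0  v10 = 0  v11 = 1  v12 = 1  v13 = 0

v4 occurs only negated in the remaining clauses — set v4 = False.
Pure literal: v9 appears only negated; assign v9 = False.
Set v1 = False and propagate.
Try v2 = True.
  then v7 is forced to True.
  then v3 is forced to False.
  then v5 is forced to False.
  then v6 is forced to False.
v8, v10, v11, v12, v13 are now unconstrained; take v8 = False, v10 = False, v11 = True, v12 = True, v13 = False.
Every clause has at least one true literal under this assignment.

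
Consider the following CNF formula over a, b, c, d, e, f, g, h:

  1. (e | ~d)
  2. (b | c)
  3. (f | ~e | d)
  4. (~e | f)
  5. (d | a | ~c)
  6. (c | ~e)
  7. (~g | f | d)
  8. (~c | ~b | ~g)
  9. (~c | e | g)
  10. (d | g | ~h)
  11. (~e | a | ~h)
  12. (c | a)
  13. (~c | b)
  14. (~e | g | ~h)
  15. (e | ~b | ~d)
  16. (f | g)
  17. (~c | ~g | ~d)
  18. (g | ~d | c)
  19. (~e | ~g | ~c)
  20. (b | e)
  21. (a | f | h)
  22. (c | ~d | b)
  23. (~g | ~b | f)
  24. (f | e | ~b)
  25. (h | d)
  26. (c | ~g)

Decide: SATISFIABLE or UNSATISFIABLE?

SATISFIABLE

Pure literal: f appears only positively; assign f = True.
Try a = False.
  then c is forced to True.
  then d is forced to True.
  then e is forced to True.
  then h is forced to False.
  then b is forced to True.
  then g is forced to False.
So a = False  b = True  c = True  d = True  e = True  f = True  g = False  h = False is a satisfying assignment.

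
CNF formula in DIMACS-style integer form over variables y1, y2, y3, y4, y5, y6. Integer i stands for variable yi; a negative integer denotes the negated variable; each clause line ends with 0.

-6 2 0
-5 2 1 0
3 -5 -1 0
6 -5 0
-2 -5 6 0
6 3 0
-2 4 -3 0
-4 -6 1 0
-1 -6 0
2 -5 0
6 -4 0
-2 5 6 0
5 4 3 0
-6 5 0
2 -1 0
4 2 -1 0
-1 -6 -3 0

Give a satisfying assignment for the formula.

Set y1 = False and propagate.
For the remaining variables, y2 = True, y3 = False, y4 = False, y5 = True, y6 = True works.
Check each clause:
  1. (y2 || !y6) — y2 is true.
  2. (!y5 || y1 || y2) — y2 is true.
  3. (y3 || !y5 || !y1) — !y1 is true.
  4. (!y5 || y6) — y6 is true.
  5. (!y2 || !y5 || y6) — y6 is true.
  6. (y3 || y6) — y6 is true.
  7. (!y3 || y4 || !y2) — !y3 is true.
  8. (!y6 || !y4 || y1) — !y4 is true.
  9. (!y6 || !y1) — !y1 is true.
  10. (y2 || !y5) — y2 is true.
  11. (y6 || !y4) — !y4 is true.
  12. (y5 || y6 || !y2) — y5 is true.
  13. (y4 || y3 || y5) — y5 is true.
  14. (y5 || !y6) — y5 is true.
  15. (y2 || !y1) — y2 is true.
  16. (y4 || !y1 || y2) — y2 is true.
  17. (!y6 || !y1 || !y3) — !y3 is true.

y1=F, y2=T, y3=F, y4=F, y5=T, y6=T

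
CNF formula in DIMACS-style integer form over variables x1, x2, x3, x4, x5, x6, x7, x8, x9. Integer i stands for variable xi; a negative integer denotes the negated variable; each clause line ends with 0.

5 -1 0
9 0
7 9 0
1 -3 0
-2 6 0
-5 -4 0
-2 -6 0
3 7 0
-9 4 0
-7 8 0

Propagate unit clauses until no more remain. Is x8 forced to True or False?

(x9) stands alone — x9 = True.
(x4 | ~x9): since x9 = True, the clause reduces to (x4). x4 = True.
(~x4 | ~x5): since x4 = True, the clause reduces to (~x5). x5 = False.
(x5 | ~x1): since x5 = False, the clause reduces to (~x1). x1 = False.
In (~x3 | x1), x1 is now false; ~x3 must hold, so x3 = False.
(x7 | x3) with x3 = False leaves only x7, so x7 = True.
From (~x7 | x8) and x7 = True: x8 = True.

True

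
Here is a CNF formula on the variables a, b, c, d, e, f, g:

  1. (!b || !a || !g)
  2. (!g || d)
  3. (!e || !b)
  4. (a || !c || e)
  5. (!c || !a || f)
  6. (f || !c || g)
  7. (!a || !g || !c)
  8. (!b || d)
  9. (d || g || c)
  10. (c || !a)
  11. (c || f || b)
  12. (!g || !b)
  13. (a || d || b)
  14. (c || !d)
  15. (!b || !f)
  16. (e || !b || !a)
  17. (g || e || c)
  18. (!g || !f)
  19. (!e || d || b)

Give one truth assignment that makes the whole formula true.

a=F, b=F, c=T, d=T, e=T, f=F, g=T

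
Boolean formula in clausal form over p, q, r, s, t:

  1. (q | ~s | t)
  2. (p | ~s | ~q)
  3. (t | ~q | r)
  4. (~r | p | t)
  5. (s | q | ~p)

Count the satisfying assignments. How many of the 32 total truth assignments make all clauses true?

Case analysis on q and p:
  q=T, p=T: s free; 3 ways for (r,t) × 2^1 = 6.
  q=T, p=F: remaining (r,s,t) ∈ {(F,F,T); (T,F,T)} — 2.
  q=F, p=T: remaining (r,s,t) ∈ {(F,T,T); (T,T,T)} — 2.
  q=F, p=F: 5 of the 8 assignments to (r,s,t) work.
Total: 6 + 2 + 2 + 5 = 15.

15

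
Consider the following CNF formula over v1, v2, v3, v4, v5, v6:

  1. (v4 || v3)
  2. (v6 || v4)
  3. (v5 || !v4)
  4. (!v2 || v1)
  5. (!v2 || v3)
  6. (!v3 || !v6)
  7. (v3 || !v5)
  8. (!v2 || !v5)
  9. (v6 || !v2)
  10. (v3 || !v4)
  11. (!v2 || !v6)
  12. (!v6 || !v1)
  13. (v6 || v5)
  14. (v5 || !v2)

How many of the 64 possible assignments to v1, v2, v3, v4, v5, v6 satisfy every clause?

The models are:
  v1=F v2=F v3=T v4=T v5=T v6=F
  v1=T v2=F v3=T v4=T v5=T v6=F
Count: 2.

2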